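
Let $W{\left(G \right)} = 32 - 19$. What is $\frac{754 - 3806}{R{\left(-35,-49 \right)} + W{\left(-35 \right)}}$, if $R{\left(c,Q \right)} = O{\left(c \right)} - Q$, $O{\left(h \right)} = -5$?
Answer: $- \frac{3052}{57} \approx -53.544$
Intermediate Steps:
$W{\left(G \right)} = 13$ ($W{\left(G \right)} = 32 - 19 = 13$)
$R{\left(c,Q \right)} = -5 - Q$
$\frac{754 - 3806}{R{\left(-35,-49 \right)} + W{\left(-35 \right)}} = \frac{754 - 3806}{\left(-5 - -49\right) + 13} = - \frac{3052}{\left(-5 + 49\right) + 13} = - \frac{3052}{44 + 13} = - \frac{3052}{57}$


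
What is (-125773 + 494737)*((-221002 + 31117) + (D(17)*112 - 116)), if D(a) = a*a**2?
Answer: 132921125820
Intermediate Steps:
D(a) = a**3
(-125773 + 494737)*((-221002 + 31117) + (D(17)*112 - 116)) = (-125773 + 494737)*((-221002 + 31117) + (17**3*112 - 116)) = 368964*(-189885 + (4913*112 - 116)) = 368964*(-189885 + (550256 - 116)) = 368964*(-189885 + 550140) = 368964*360255 = 132921125820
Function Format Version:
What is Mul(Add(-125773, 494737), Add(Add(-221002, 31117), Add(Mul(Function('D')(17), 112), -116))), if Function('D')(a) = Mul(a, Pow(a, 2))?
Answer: 132921125820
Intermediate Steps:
Function('D')(a) = Pow(a, 3)
Mul(Add(-125773, 494737), Add(Add(-221002, 31117), Add(Mul(Function('D')(17), 112), -116))) = Mul(Add(-125773, 494737), Add(Add(-221002, 31117), Add(Mul(Pow(17, 3), 112), -116))) = Mul(368964, Add(-189885, Add(Mul(4913, 112), -116))) = Mul(368964, Add(-189885, Add(550256, -116))) = Mul(368964, Add(-189885, 550140)) = Mul(368964, 360255) = 132921125820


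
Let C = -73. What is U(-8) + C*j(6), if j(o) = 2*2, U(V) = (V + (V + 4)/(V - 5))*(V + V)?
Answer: -2196/13 ≈ -168.92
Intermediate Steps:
U(V) = 2*V*(V + (4 + V)/(-5 + V)) (U(V) = (V + (4 + V)/(-5 + V))*(2*V) = 2*V*(V + (4 + V)/(-5 + V)))
j(o) = 4
U(-8) + C*j(6) = 2*(-8)*(4 + (-8)**2 - 4*(-8))/(-5 - 8) - 73*4 = 2*(-8)*(4 + 64 + 32)/(-13) - 292 = 2*(-8)*(-1/13)*100 - 292 = 1600/13 - 292 = -2196/13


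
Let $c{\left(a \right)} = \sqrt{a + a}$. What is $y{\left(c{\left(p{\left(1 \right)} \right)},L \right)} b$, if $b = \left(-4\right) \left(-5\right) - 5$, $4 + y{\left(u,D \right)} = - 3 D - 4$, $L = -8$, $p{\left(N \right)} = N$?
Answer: $240$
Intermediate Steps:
$c{\left(a \right)} = \sqrt{2} \sqrt{a}$ ($c{\left(a \right)} = \sqrt{2 a} = \sqrt{2} \sqrt{a}$)
$y{\left(u,D \right)} = -8 - 3 D$ ($y{\left(u,D \right)} = -4 - \left(4 + 3 D\right) = -8 - 3 D$)
$b = 15$ ($b = 20 - 5 = 15$)
$y{\left(c{\left(p{\left(1 \right)} \right)},L \right)} b = \left(-8 - -24\right) 15 = \left(-8 + 24\right) 15 = 16 \cdot 15 = 240$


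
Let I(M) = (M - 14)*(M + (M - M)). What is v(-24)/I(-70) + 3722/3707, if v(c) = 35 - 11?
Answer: 915597/908215 ≈ 1.0081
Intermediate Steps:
v(c) = 24
I(M) = M*(-14 + M) (I(M) = (-14 + M)*(M + 0) = (-14 + M)*M = M*(-14 + M))
v(-24)/I(-70) + 3722/3707 = 24/((-70*(-14 - 70))) + 3722/3707 = 24/((-70*(-84))) + 3722*(1/3707) = 24/5880 + 3722/3707 = 24*(1/5880) + 3722/3707 = 1/245 + 3722/3707 = 915597/908215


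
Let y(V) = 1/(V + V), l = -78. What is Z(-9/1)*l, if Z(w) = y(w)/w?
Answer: -13/27 ≈ -0.48148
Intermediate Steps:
y(V) = 1/(2*V)
Z(w) = 1/(2*w**2) (Z(w) = (1/(2*w))/w = 1/(2*w**2))
Z(-9/1)*l = (1/(2*(-9/1)**2))*(-78) = (1/(2*(-9*1)**2))*(-78) = ((1/2)/(-9)**2)*(-78) = ((1/2)*(1/81))*(-78) = (1/162)*(-78) = -13/27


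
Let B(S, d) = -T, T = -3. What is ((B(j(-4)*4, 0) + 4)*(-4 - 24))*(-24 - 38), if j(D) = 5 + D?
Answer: 12152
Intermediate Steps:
B(S, d) = 3 (B(S, d) = -1*(-3) = 3)
((B(j(-4)*4, 0) + 4)*(-4 - 24))*(-24 - 38) = ((3 + 4)*(-4 - 24))*(-24 - 38) = (7*(-28))*(-62) = -196*(-62) = 12152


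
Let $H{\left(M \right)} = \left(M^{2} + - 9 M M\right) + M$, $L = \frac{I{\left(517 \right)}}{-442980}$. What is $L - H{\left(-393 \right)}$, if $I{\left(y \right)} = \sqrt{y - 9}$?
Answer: $1235985 - \frac{\sqrt{127}}{221490} \approx 1.236 \cdot 10^{6}$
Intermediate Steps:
$I{\left(y \right)} = \sqrt{-9 + y}$
$L = - \frac{\sqrt{127}}{221490}$ ($L = \frac{\sqrt{-9 + 517}}{-442980} = \sqrt{508} \left(- \frac{1}{442980}\right) = 2 \sqrt{127} \left(- \frac{1}{442980}\right) = - \frac{\sqrt{127}}{221490} \approx -5.088 \cdot 10^{-5}$)
$H{\left(M \right)} = M - 8 M^{2}$ ($H{\left(M \right)} = \left(M^{2} - 9 M^{2}\right) + M = - 8 M^{2} + M = M - 8 M^{2}$)
$L - H{\left(-393 \right)} = - \frac{\sqrt{127}}{221490} - - 393 \left(1 - -3144\right) = - \frac{\sqrt{127}}{221490} - - 393 \left(1 + 3144\right) = - \frac{\sqrt{127}}{221490} - \left(-393\right) 3145 = - \frac{\sqrt{127}}{221490} - -1235985 = - \frac{\sqrt{127}}{221490} + 1235985 = 1235985 - \frac{\sqrt{127}}{221490}$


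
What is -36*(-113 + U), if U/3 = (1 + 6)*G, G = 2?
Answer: 2556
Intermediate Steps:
U = 42 (U = 3*((1 + 6)*2) = 3*(7*2) = 3*14 = 42)
-36*(-113 + U) = -36*(-113 + 42) = -36*(-71) = 2556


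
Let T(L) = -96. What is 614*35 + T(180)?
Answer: 21394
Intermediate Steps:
614*35 + T(180) = 614*35 - 96 = 21490 - 96 = 21394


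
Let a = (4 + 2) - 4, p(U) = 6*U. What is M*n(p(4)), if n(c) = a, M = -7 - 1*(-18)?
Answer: 22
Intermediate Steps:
M = 11 (M = -7 + 18 = 11)
a = 2 (a = 6 - 4 = 2)
n(c) = 2
M*n(p(4)) = 11*2 = 22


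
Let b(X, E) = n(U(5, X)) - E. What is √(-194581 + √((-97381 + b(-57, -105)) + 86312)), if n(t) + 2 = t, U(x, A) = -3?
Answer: √(-194581 + I*√10969) ≈ 0.119 + 441.11*I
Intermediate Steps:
n(t) = -2 + t
b(X, E) = -5 - E (b(X, E) = (-2 - 3) - E = -5 - E)
√(-194581 + √((-97381 + b(-57, -105)) + 86312)) = √(-194581 + √((-97381 + (-5 - 1*(-105))) + 86312)) = √(-194581 + √((-97381 + (-5 + 105)) + 86312)) = √(-194581 + √((-97381 + 100) + 86312)) = √(-194581 + √(-97281 + 86312)) = √(-194581 + √(-10969)) = √(-194581 + I*√10969)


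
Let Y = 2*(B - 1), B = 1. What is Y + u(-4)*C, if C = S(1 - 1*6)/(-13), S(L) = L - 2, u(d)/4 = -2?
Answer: -56/13 ≈ -4.3077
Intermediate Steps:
u(d) = -8 (u(d) = 4*(-2) = -8)
S(L) = -2 + L
C = 7/13 (C = (-2 + (1 - 1*6))/(-13) = (-2 + (1 - 6))*(-1/13) = (-2 - 5)*(-1/13) = -7*(-1/13) = 7/13 ≈ 0.53846)
Y = 0 (Y = 2*(1 - 1) = 2*0 = 0)
Y + u(-4)*C = 0 - 8*7/13 = 0 - 56/13 = -56/13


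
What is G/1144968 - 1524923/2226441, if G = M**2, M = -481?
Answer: -136764046807/283244855432 ≈ -0.48285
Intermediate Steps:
G = 231361 (G = (-481)**2 = 231361)
G/1144968 - 1524923/2226441 = 231361/1144968 - 1524923/2226441 = -136764046807/283244855432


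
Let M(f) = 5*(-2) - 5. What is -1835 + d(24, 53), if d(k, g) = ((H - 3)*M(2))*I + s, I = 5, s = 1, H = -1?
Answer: -1534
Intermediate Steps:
M(f) = -15 (M(f) = -10 - 5 = -15)
d(k, g) = 301 (d(k, g) = ((-1 - 3)*(-15))*5 + 1 = -4*(-15)*5 + 1 = 60*5 + 1 = 300 + 1 = 301)
-1835 + d(24, 53) = -1835 + 301 = -1534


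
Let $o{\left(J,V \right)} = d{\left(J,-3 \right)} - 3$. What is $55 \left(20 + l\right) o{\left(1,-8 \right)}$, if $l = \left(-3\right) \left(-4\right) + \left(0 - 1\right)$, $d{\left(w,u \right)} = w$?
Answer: $-3410$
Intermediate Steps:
$l = 11$ ($l = 12 - 1 = 11$)
$o{\left(J,V \right)} = -3 + J$ ($o{\left(J,V \right)} = J - 3 = -3 + J$)
$55 \left(20 + l\right) o{\left(1,-8 \right)} = 55 \left(20 + 11\right) \left(-3 + 1\right) = 55 \cdot 31 \left(-2\right) = 1705 \left(-2\right) = -3410$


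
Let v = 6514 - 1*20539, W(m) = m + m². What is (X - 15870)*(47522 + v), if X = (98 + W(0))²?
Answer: -209892202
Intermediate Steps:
X = 9604 (X = (98 + 0*(1 + 0))² = (98 + 0*1)² = (98 + 0)² = 98² = 9604)
v = -14025 (v = 6514 - 20539 = -14025)
(X - 15870)*(47522 + v) = (9604 - 15870)*(47522 - 14025) = -6266*33497 = -209892202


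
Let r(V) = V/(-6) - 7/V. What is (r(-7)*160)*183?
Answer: 63440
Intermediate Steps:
r(V) = -7/V - V/6 (r(V) = V*(-⅙) - 7/V = -V/6 - 7/V = -7/V - V/6)
(r(-7)*160)*183 = ((-7/(-7) - ⅙*(-7))*160)*183 = ((-7*(-⅐) + 7/6)*160)*183 = ((1 + 7/6)*160)*183 = ((13/6)*160)*183 = (1040/3)*183 = 63440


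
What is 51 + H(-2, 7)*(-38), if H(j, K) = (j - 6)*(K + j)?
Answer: 1571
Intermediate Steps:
H(j, K) = (-6 + j)*(K + j)
51 + H(-2, 7)*(-38) = 51 + ((-2)² - 6*7 - 6*(-2) + 7*(-2))*(-38) = 51 + (4 - 42 + 12 - 14)*(-38) = 51 - 40*(-38) = 51 + 1520 = 1571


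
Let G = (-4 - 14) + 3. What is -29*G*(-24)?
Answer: -10440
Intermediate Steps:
G = -15 (G = -18 + 3 = -15)
-29*G*(-24) = -29*(-15)*(-24) = 435*(-24) = -10440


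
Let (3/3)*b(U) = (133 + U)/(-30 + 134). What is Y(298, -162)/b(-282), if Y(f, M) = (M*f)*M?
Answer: -5458752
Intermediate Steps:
b(U) = 133/104 + U/104 (b(U) = (133 + U)/(-30 + 134) = (133 + U)/104 = (133 + U)*(1/104) = 133/104 + U/104)
Y(f, M) = f*M²
Y(298, -162)/b(-282) = (298*(-162)²)/(133/104 + (1/104)*(-282)) = (298*26244)/(133/104 - 141/52) = 7820712/(-149/104) = 7820712*(-104/149) = -5458752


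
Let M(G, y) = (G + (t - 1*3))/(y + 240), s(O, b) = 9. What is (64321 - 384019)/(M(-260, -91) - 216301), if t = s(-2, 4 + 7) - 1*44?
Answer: 106566/72101 ≈ 1.4780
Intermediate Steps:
t = -35 (t = 9 - 1*44 = 9 - 44 = -35)
M(G, y) = (-38 + G)/(240 + y) (M(G, y) = (G + (-35 - 1*3))/(y + 240) = (G + (-35 - 3))/(240 + y) = (G - 38)/(240 + y) = (-38 + G)/(240 + y))
(64321 - 384019)/(M(-260, -91) - 216301) = (64321 - 384019)/((-38 - 260)/(240 - 91) - 216301) = -319698/(-298/149 - 216301) = -319698/((1/149)*(-298) - 216301) = -319698/(-2 - 216301) = -319698/(-216303) = -319698*(-1/216303) = 106566/72101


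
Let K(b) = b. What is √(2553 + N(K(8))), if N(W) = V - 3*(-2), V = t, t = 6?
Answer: 3*√285 ≈ 50.646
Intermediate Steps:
V = 6
N(W) = 12 (N(W) = 6 - 3*(-2) = 6 + 6 = 12)
√(2553 + N(K(8))) = √(2553 + 12) = √2565 = 3*√285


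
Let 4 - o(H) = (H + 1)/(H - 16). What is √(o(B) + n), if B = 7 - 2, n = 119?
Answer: 3*√1661/11 ≈ 11.115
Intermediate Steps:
B = 5
o(H) = 4 - (1 + H)/(-16 + H) (o(H) = 4 - (H + 1)/(H - 16) = 4 - (1 + H)/(-16 + H))
√(o(B) + n) = √((-65 + 3*5)/(-16 + 5) + 119) = √((-65 + 15)/(-11) + 119) = √(-1/11*(-50) + 119) = √(50/11 + 119) = √(1359/11) = 3*√1661/11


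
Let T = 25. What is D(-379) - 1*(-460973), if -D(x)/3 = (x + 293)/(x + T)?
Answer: 27197364/59 ≈ 4.6097e+5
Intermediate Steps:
D(x) = -3*(293 + x)/(25 + x) (D(x) = -3*(x + 293)/(x + 25) = -3*(293 + x)/(25 + x))
D(-379) - 1*(-460973) = 3*(-293 - 1*(-379))/(25 - 379) - 1*(-460973) = 3*(-293 + 379)/(-354) + 460973 = 3*(-1/354)*86 + 460973 = -43/59 + 460973 = 27197364/59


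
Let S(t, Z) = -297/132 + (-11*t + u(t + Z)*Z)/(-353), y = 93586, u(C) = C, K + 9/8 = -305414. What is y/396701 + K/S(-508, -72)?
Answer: 342187606584281/152784629738 ≈ 2239.7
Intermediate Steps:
K = -2443321/8 (K = -9/8 - 305414 = -2443321/8 ≈ -3.0542e+5)
S(t, Z) = -9/4 + 11*t/353 - Z*(Z + t)/353 (S(t, Z) = -297/132 + (-11*t + (t + Z)*Z)/(-353) = -297*1/132 + (-11*t + (Z + t)*Z)*(-1/353) = -9/4 + (-11*t + Z*(Z + t))*(-1/353) = -9/4 + (11*t/353 - Z*(Z + t)/353) = -9/4 + 11*t/353 - Z*(Z + t)/353)
y/396701 + K/S(-508, -72) = 93586/396701 - 2443321/(8*(-9/4 + (11/353)*(-508) - 1/353*(-72)*(-72 - 508))) = 93586*(1/396701) - 2443321/(8*(-9/4 - 5588/353 - 1/353*(-72)*(-580))) = 93586/396701 - 2443321/(8*(-9/4 - 5588/353 - 41760/353)) = 93586/396701 - 2443321/(8*(-192569/1412)) = 93586/396701 - 2443321/8*(-1412/192569) = 93586/396701 + 862492313/385138 = 342187606584281/152784629738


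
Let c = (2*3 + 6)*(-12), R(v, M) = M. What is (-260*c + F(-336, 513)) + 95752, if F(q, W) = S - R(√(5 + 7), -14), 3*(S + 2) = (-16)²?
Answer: 399868/3 ≈ 1.3329e+5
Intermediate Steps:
S = 250/3 (S = -2 + (⅓)*(-16)² = -2 + (⅓)*256 = -2 + 256/3 = 250/3 ≈ 83.333)
F(q, W) = 292/3 (F(q, W) = 250/3 - 1*(-14) = 250/3 + 14 = 292/3)
c = -144 (c = (6 + 6)*(-12) = 12*(-12) = -144)
(-260*c + F(-336, 513)) + 95752 = (-260*(-144) + 292/3) + 95752 = (37440 + 292/3) + 95752 = 112612/3 + 95752 = 399868/3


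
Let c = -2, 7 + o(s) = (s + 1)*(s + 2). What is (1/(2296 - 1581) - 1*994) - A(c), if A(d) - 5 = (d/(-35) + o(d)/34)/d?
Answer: -68004899/68068 ≈ -999.07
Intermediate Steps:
o(s) = -7 + (1 + s)*(2 + s) (o(s) = -7 + (s + 1)*(s + 2) = -7 + (1 + s)*(2 + s))
A(d) = 5 + (-5/34 + d²/34 + 71*d/1190)/d (A(d) = 5 + (d/(-35) + (-5 + d² + 3*d)/34)/d = 5 + (d*(-1/35) + (-5 + d² + 3*d)*(1/34))/d = 5 + (-d/35 + (-5/34 + d²/34 + 3*d/34))/d = 5 + (-5/34 + d²/34 + 71*d/1190)/d)
(1/(2296 - 1581) - 1*994) - A(c) = (1/(2296 - 1581) - 1*994) - (6021/1190 - 5/34/(-2) + (1/34)*(-2)) = (1/715 - 994) - (6021/1190 - 5/34*(-½) - 1/17) = (1/715 - 994) - (6021/1190 + 5/68 - 1/17) = -710709/715 - 1*12077/2380 = -710709/715 - 12077/2380 = -68004899/68068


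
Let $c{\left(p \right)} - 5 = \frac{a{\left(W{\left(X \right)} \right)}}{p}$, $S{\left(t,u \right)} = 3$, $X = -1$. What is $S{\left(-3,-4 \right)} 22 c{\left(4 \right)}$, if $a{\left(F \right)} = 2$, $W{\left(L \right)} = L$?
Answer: $363$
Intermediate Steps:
$c{\left(p \right)} = 5 + \frac{2}{p}$
$S{\left(-3,-4 \right)} 22 c{\left(4 \right)} = 3 \cdot 22 \left(5 + \frac{2}{4}\right) = 66 \left(5 + 2 \cdot \frac{1}{4}\right) = 66 \left(5 + \frac{1}{2}\right) = 66 \cdot \frac{11}{2} = 363$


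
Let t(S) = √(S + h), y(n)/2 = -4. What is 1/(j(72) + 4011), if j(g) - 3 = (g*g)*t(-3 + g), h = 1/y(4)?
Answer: -223/101934702 + 4*√1102/5663039 ≈ 2.1260e-5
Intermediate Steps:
y(n) = -8 (y(n) = 2*(-4) = -8)
h = -⅛ (h = 1/(-8) = -⅛ ≈ -0.12500)
t(S) = √(-⅛ + S) (t(S) = √(S - ⅛) = √(-⅛ + S))
j(g) = 3 + g²*√(-50 + 16*g)/4 (j(g) = 3 + (g*g)*(√(-2 + 16*(-3 + g))/4) = 3 + g²*(√(-2 + (-48 + 16*g))/4) = 3 + g²*(√(-50 + 16*g)/4) = 3 + g²*√(-50 + 16*g)/4)
1/(j(72) + 4011) = 1/((3 + (¼)*72²*√(-50 + 16*72)) + 4011) = 1/((3 + (¼)*5184*√(-50 + 1152)) + 4011) = 1/((3 + (¼)*5184*√1102) + 4011) = 1/((3 + 1296*√1102) + 4011) = 1/(4014 + 1296*√1102)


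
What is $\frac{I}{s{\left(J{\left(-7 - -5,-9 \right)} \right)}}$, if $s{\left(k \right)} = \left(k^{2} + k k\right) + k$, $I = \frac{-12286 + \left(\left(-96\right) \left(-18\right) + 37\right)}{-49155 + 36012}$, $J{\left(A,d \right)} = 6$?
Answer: $\frac{1169}{113906} \approx 0.010263$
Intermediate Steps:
$I = \frac{3507}{4381}$ ($I = \frac{-12286 + \left(1728 + 37\right)}{-13143} = \left(-12286 + 1765\right) \left(- \frac{1}{13143}\right) = \left(-10521\right) \left(- \frac{1}{13143}\right) = \frac{3507}{4381} \approx 0.8005$)
$s{\left(k \right)} = k + 2 k^{2}$ ($s{\left(k \right)} = \left(k^{2} + k^{2}\right) + k = 2 k^{2} + k = k + 2 k^{2}$)
$\frac{I}{s{\left(J{\left(-7 - -5,-9 \right)} \right)}} = \frac{3507}{4381 \cdot 6 \left(1 + 2 \cdot 6\right)} = \frac{3507}{4381 \cdot 6 \left(1 + 12\right)} = \frac{3507}{4381 \cdot 6 \cdot 13} = \frac{3507}{4381 \cdot 78} = \frac{3507}{4381} \cdot \frac{1}{78} = \frac{1169}{113906}$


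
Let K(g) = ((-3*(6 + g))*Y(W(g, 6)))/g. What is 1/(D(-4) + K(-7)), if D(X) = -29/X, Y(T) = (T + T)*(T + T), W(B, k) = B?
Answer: -4/307 ≈ -0.013029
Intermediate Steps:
Y(T) = 4*T² (Y(T) = (2*T)*(2*T) = 4*T²)
K(g) = 4*g*(-18 - 3*g) (K(g) = ((-3*(6 + g))*(4*g²))/g = ((-18 - 3*g)*(4*g²))/g = (4*g²*(-18 - 3*g))/g = 4*g*(-18 - 3*g))
1/(D(-4) + K(-7)) = 1/(-29/(-4) - 12*(-7)*(6 - 7)) = 1/(-29*(-¼) - 12*(-7)*(-1)) = 1/(29/4 - 84) = 1/(-307/4) = -4/307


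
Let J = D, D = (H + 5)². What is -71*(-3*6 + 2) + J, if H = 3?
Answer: 1200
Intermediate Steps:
D = 64 (D = (3 + 5)² = 8² = 64)
J = 64
-71*(-3*6 + 2) + J = -71*(-3*6 + 2) + 64 = -71*(-18 + 2) + 64 = -71*(-16) + 64 = 1136 + 64 = 1200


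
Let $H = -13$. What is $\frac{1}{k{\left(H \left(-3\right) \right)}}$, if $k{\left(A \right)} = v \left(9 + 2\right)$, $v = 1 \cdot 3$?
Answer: $\frac{1}{33} \approx 0.030303$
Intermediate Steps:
$v = 3$
$k{\left(A \right)} = 33$ ($k{\left(A \right)} = 3 \left(9 + 2\right) = 3 \cdot 11 = 33$)
$\frac{1}{k{\left(H \left(-3\right) \right)}} = \frac{1}{33}$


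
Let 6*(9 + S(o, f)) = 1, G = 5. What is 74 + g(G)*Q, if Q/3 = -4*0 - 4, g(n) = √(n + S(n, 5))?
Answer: 74 - 2*I*√138 ≈ 74.0 - 23.495*I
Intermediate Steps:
S(o, f) = -53/6 (S(o, f) = -9 + (⅙)*1 = -9 + ⅙ = -53/6)
g(n) = √(-53/6 + n) (g(n) = √(n - 53/6) = √(-53/6 + n))
Q = -12 (Q = 3*(-4*0 - 4) = 3*(0 - 4) = 3*(-4) = -12)
74 + g(G)*Q = 74 + (√(-318 + 36*5)/6)*(-12) = 74 + (√(-318 + 180)/6)*(-12) = 74 + (√(-138)/6)*(-12) = 74 + ((I*√138)/6)*(-12) = 74 + (I*√138/6)*(-12) = 74 - 2*I*√138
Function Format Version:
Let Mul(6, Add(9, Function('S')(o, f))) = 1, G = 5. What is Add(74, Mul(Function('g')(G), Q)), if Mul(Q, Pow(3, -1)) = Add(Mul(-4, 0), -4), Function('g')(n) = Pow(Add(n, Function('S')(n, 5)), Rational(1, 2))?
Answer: Add(74, Mul(-2, I, Pow(138, Rational(1, 2)))) ≈ Add(74.000, Mul(-23.495, I))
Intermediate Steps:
Function('S')(o, f) = Rational(-53, 6) (Function('S')(o, f) = Add(-9, Mul(Rational(1, 6), 1)) = Add(-9, Rational(1, 6)) = Rational(-53, 6))
Function('g')(n) = Pow(Add(Rational(-53, 6), n), Rational(1, 2)) (Function('g')(n) = Pow(Add(n, Rational(-53, 6)), Rational(1, 2)) = Pow(Add(Rational(-53, 6), n), Rational(1, 2)))
Q = -12 (Q = Mul(3, Add(Mul(-4, 0), -4)) = Mul(3, Add(0, -4)) = Mul(3, -4) = -12)
Add(74, Mul(Function('g')(G), Q)) = Add(74, Mul(Mul(Rational(1, 6), Pow(Add(-318, Mul(36, 5)), Rational(1, 2))), -12)) = Add(74, Mul(Mul(Rational(1, 6), Pow(Add(-318, 180), Rational(1, 2))), -12)) = Add(74, Mul(Mul(Rational(1, 6), Pow(-138, Rational(1, 2))), -12)) = Add(74, Mul(Mul(Rational(1, 6), Mul(I, Pow(138, Rational(1, 2)))), -12)) = Add(74, Mul(Mul(Rational(1, 6), I, Pow(138, Rational(1, 2))), -12)) = Add(74, Mul(-2, I, Pow(138, Rational(1, 2))))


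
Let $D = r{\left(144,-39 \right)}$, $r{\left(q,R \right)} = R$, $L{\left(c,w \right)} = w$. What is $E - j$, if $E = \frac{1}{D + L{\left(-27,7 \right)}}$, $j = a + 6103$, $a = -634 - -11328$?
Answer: $- \frac{537505}{32} \approx -16797.0$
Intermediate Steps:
$a = 10694$ ($a = -634 + 11328 = 10694$)
$D = -39$
$j = 16797$ ($j = 10694 + 6103 = 16797$)
$E = - \frac{1}{32}$ ($E = \frac{1}{-39 + 7} = \frac{1}{-32} = - \frac{1}{32} \approx -0.03125$)
$E - j = - \frac{1}{32} - 16797 = - \frac{537505}{32}$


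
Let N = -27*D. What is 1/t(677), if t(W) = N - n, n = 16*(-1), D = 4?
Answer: -1/92 ≈ -0.010870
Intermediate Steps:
N = -108 (N = -27*4 = -108)
n = -16
t(W) = -92 (t(W) = -108 - 1*(-16) = -108 + 16 = -92)
1/t(677) = 1/(-92) = -1/92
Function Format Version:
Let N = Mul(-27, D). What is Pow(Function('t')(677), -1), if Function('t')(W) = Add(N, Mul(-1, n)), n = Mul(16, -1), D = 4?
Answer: Rational(-1, 92) ≈ -0.010870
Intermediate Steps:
N = -108 (N = Mul(-27, 4) = -108)
n = -16
Function('t')(W) = -92 (Function('t')(W) = Add(-108, Mul(-1, -16)) = Add(-108, 16) = -92)
Pow(Function('t')(677), -1) = Pow(-92, -1) = Rational(-1, 92)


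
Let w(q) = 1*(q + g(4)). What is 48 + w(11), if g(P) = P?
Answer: 63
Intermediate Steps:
w(q) = 4 + q (w(q) = 1*(q + 4) = 1*(4 + q) = 4 + q)
48 + w(11) = 48 + (4 + 11) = 48 + 15 = 63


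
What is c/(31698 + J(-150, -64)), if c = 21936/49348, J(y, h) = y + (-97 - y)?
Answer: 5484/389861537 ≈ 1.4067e-5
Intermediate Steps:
J(y, h) = -97
c = 5484/12337 (c = 21936*(1/49348) = 5484/12337 ≈ 0.44452)
c/(31698 + J(-150, -64)) = 5484/(12337*(31698 - 97)) = (5484/12337)/31601 = (5484/12337)*(1/31601) = 5484/389861537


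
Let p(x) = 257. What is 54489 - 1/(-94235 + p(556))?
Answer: 5120767243/93978 ≈ 54489.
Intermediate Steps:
54489 - 1/(-94235 + p(556)) = 54489 - 1/(-94235 + 257) = 54489 - 1/(-93978) = 54489 - 1*(-1/93978) = 54489 + 1/93978 = 5120767243/93978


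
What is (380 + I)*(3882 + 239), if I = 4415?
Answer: 19760195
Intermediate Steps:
(380 + I)*(3882 + 239) = (380 + 4415)*(3882 + 239) = 4795*4121 = 19760195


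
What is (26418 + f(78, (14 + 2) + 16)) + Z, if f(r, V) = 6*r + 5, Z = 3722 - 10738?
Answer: 19875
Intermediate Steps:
Z = -7016
f(r, V) = 5 + 6*r
(26418 + f(78, (14 + 2) + 16)) + Z = (26418 + (5 + 6*78)) - 7016 = (26418 + (5 + 468)) - 7016 = (26418 + 473) - 7016 = 26891 - 7016 = 19875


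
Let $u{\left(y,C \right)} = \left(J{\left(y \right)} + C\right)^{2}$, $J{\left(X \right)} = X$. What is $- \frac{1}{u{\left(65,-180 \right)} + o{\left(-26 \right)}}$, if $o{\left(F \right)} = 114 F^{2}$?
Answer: $- \frac{1}{90289} \approx -1.1076 \cdot 10^{-5}$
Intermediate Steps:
$u{\left(y,C \right)} = \left(C + y\right)^{2}$ ($u{\left(y,C \right)} = \left(y + C\right)^{2} = \left(C + y\right)^{2}$)
$- \frac{1}{u{\left(65,-180 \right)} + o{\left(-26 \right)}} = - \frac{1}{\left(-180 + 65\right)^{2} + 114 \left(-26\right)^{2}} = - \frac{1}{\left(-115\right)^{2} + 114 \cdot 676} = - \frac{1}{13225 + 77064} = - \frac{1}{90289}$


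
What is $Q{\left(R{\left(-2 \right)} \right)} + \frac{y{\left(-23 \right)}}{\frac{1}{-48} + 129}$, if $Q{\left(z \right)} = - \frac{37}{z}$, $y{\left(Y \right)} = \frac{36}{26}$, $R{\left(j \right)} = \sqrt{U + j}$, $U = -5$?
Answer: $\frac{864}{80483} + \frac{37 i \sqrt{7}}{7} \approx 0.010735 + 13.985 i$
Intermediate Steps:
$R{\left(j \right)} = \sqrt{-5 + j}$
$y{\left(Y \right)} = \frac{18}{13}$ ($y{\left(Y \right)} = 36 \cdot \frac{1}{26} = \frac{18}{13}$)
$Q{\left(R{\left(-2 \right)} \right)} + \frac{y{\left(-23 \right)}}{\frac{1}{-48} + 129} = - \frac{37}{\sqrt{-5 - 2}} + \frac{18}{13 \left(\frac{1}{-48} + 129\right)} = - \frac{37}{\sqrt{-7}} + \frac{18}{13 \left(- \frac{1}{48} + 129\right)} = - \frac{37}{i \sqrt{7}} + \frac{18}{13 \cdot \frac{6191}{48}} = - 37 \left(- \frac{i \sqrt{7}}{7}\right) + \frac{18}{13} \cdot \frac{48}{6191} = \frac{37 i \sqrt{7}}{7} + \frac{864}{80483} = \frac{864}{80483} + \frac{37 i \sqrt{7}}{7}$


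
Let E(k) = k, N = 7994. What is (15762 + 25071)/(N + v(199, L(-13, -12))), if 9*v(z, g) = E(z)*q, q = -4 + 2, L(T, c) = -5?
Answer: 367497/71548 ≈ 5.1364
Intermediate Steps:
q = -2
v(z, g) = -2*z/9 (v(z, g) = (z*(-2))/9 = (-2*z)/9 = -2*z/9)
(15762 + 25071)/(N + v(199, L(-13, -12))) = (15762 + 25071)/(7994 - 2/9*199) = 40833/(7994 - 398/9) = 40833/(71548/9) = 40833*(9/71548) = 367497/71548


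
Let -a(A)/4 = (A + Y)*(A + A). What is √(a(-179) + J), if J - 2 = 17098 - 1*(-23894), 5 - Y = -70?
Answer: I*√107934 ≈ 328.53*I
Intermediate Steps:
Y = 75 (Y = 5 - 1*(-70) = 5 + 70 = 75)
J = 40994 (J = 2 + (17098 - 1*(-23894)) = 2 + (17098 + 23894) = 2 + 40992 = 40994)
a(A) = -8*A*(75 + A) (a(A) = -4*(A + 75)*(A + A) = -4*(75 + A)*2*A = -8*A*(75 + A))
√(a(-179) + J) = √(-8*(-179)*(75 - 179) + 40994) = √(-8*(-179)*(-104) + 40994) = √(-148928 + 40994) = √(-107934) = I*√107934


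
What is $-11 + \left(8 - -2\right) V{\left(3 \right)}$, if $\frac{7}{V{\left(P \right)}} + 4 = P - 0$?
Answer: $-81$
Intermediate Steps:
$V{\left(P \right)} = \frac{7}{-4 + P}$ ($V{\left(P \right)} = \frac{7}{-4 + \left(P - 0\right)} = \frac{7}{-4 + \left(P + 0\right)} = \frac{7}{-4 + P}$)
$-11 + \left(8 - -2\right) V{\left(3 \right)} = -11 + \left(8 - -2\right) \frac{7}{-4 + 3} = -11 + \left(8 + 2\right) \frac{7}{-1} = -11 + 10 \cdot 7 \left(-1\right) = -11 + 10 \left(-7\right) = -11 - 70 = -81$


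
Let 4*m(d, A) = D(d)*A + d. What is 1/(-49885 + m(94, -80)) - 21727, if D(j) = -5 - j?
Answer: -2080642703/95763 ≈ -21727.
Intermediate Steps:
m(d, A) = d/4 + A*(-5 - d)/4 (m(d, A) = ((-5 - d)*A + d)/4 = (A*(-5 - d) + d)/4 = (d + A*(-5 - d))/4 = d/4 + A*(-5 - d)/4)
1/(-49885 + m(94, -80)) - 21727 = 1/(-49885 + ((¼)*94 - ¼*(-80)*(5 + 94))) - 21727 = 1/(-49885 + (47/2 - ¼*(-80)*99)) - 21727 = 1/(-49885 + (47/2 + 1980)) - 21727 = 1/(-49885 + 4007/2) - 21727 = 1/(-95763/2) - 21727 = -2/95763 - 21727 = -2080642703/95763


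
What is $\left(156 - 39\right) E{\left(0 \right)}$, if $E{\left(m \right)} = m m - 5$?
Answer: $-585$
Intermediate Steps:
$E{\left(m \right)} = -5 + m^{2}$ ($E{\left(m \right)} = m^{2} - 5 = -5 + m^{2}$)
$\left(156 - 39\right) E{\left(0 \right)} = \left(156 - 39\right) \left(-5 + 0^{2}\right) = 117 \left(-5 + 0\right) = 117 \left(-5\right) = -585$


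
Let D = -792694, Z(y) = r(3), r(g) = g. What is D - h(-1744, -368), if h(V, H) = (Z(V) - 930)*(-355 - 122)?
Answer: -1234873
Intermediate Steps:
Z(y) = 3
h(V, H) = 442179 (h(V, H) = (3 - 930)*(-355 - 122) = -927*(-477) = 442179)
D - h(-1744, -368) = -792694 - 1*442179 = -792694 - 442179 = -1234873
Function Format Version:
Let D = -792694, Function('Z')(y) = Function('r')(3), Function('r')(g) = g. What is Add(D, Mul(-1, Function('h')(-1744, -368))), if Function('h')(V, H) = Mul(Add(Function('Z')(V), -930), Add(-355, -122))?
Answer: -1234873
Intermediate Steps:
Function('Z')(y) = 3
Function('h')(V, H) = 442179 (Function('h')(V, H) = Mul(Add(3, -930), Add(-355, -122)) = Mul(-927, -477) = 442179)
Add(D, Mul(-1, Function('h')(-1744, -368))) = Add(-792694, Mul(-1, 442179)) = Add(-792694, -442179) = -1234873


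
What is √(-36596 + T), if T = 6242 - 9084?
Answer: 3*I*√4382 ≈ 198.59*I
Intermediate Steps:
T = -2842
√(-36596 + T) = √(-36596 - 2842) = √(-39438) = 3*I*√4382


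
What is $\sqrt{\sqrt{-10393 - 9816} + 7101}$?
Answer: $\sqrt{7101 + i \sqrt{20209}} \approx 84.272 + 0.8435 i$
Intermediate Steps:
$\sqrt{\sqrt{-10393 - 9816} + 7101} = \sqrt{\sqrt{-20209} + 7101} = \sqrt{i \sqrt{20209} + 7101} = \sqrt{7101 + i \sqrt{20209}}$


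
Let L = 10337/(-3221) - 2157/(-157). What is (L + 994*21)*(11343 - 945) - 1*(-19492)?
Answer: 109825671804392/505697 ≈ 2.1718e+8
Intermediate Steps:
L = 5324788/505697 (L = 10337*(-1/3221) - 2157*(-1/157) = -10337/3221 + 2157/157 = 5324788/505697 ≈ 10.530)
(L + 994*21)*(11343 - 945) - 1*(-19492) = (5324788/505697 + 994*21)*(11343 - 945) - 1*(-19492) = (5324788/505697 + 20874)*10398 + 19492 = (10561243966/505697)*10398 + 19492 = 109815814758468/505697 + 19492 = 109825671804392/505697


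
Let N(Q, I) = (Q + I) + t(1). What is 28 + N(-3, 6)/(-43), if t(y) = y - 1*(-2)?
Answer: 1198/43 ≈ 27.860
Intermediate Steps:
t(y) = 2 + y (t(y) = y + 2 = 2 + y)
N(Q, I) = 3 + I + Q (N(Q, I) = (Q + I) + (2 + 1) = (I + Q) + 3 = 3 + I + Q)
28 + N(-3, 6)/(-43) = 28 + (3 + 6 - 3)/(-43) = 28 + 6*(-1/43) = 28 - 6/43 = 1198/43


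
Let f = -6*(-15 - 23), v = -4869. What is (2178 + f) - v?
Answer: 7275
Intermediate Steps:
f = 228 (f = -6*(-38) = 228)
(2178 + f) - v = (2178 + 228) - 1*(-4869) = 2406 + 4869 = 7275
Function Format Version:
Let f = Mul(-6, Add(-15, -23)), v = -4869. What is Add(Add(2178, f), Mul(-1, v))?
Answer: 7275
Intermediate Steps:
f = 228 (f = Mul(-6, -38) = 228)
Add(Add(2178, f), Mul(-1, v)) = Add(Add(2178, 228), Mul(-1, -4869)) = Add(2406, 4869) = 7275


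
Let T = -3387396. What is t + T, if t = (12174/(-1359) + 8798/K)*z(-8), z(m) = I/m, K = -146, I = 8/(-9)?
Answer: -1008162473897/297621 ≈ -3.3874e+6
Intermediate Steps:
I = -8/9 (I = 8*(-⅑) = -8/9 ≈ -0.88889)
z(m) = -8/(9*m)
t = -2288981/297621 (t = (12174/(-1359) + 8798/(-146))*(-8/9/(-8)) = (12174*(-1/1359) + 8798*(-1/146))*(-8/9*(-⅛)) = (-4058/453 - 4399/73)*(⅑) = -2288981/33069*⅑ = -2288981/297621 ≈ -7.6909)
t + T = -2288981/297621 - 3387396 = -1008162473897/297621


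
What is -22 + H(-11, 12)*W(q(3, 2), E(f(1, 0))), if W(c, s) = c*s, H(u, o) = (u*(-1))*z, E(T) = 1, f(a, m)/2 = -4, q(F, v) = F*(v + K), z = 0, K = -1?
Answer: -22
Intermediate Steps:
q(F, v) = F*(-1 + v) (q(F, v) = F*(v - 1) = F*(-1 + v))
f(a, m) = -8 (f(a, m) = 2*(-4) = -8)
H(u, o) = 0 (H(u, o) = (u*(-1))*0 = -u*0 = 0)
-22 + H(-11, 12)*W(q(3, 2), E(f(1, 0))) = -22 + 0*((3*(-1 + 2))*1) = -22 + 0*((3*1)*1) = -22 + 0*(3*1) = -22 + 0*3 = -22 + 0 = -22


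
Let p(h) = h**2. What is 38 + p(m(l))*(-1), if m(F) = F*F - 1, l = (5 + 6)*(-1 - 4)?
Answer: -9144538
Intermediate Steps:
l = -55 (l = 11*(-5) = -55)
m(F) = -1 + F**2 (m(F) = F**2 - 1 = -1 + F**2)
38 + p(m(l))*(-1) = 38 + (-1 + (-55)**2)**2*(-1) = 38 + (-1 + 3025)**2*(-1) = 38 + 3024**2*(-1) = 38 + 9144576*(-1) = 38 - 9144576 = -9144538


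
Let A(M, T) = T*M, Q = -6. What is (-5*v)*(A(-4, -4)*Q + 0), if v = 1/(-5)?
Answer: -96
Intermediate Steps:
v = -⅕ ≈ -0.20000
A(M, T) = M*T
(-5*v)*(A(-4, -4)*Q + 0) = (-5*(-⅕))*(-4*(-4)*(-6) + 0) = 1*(16*(-6) + 0) = 1*(-96 + 0) = 1*(-96) = -96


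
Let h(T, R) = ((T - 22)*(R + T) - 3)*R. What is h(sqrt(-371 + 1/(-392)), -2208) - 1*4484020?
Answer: -5434787488/49 + 1230960*I*sqrt(290866)/7 ≈ -1.1091e+8 + 9.484e+7*I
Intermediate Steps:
h(T, R) = R*(-3 + (-22 + T)*(R + T)) (h(T, R) = ((-22 + T)*(R + T) - 3)*R = (-3 + (-22 + T)*(R + T))*R = R*(-3 + (-22 + T)*(R + T)))
h(sqrt(-371 + 1/(-392)), -2208) - 1*4484020 = -2208*(-3 + (sqrt(-371 + 1/(-392)))**2 - 22*(-2208) - 22*sqrt(-371 + 1/(-392)) - 2208*sqrt(-371 + 1/(-392))) - 1*4484020 = -2208*(-3 + (sqrt(-371 - 1/392))**2 + 48576 - 22*sqrt(-371 - 1/392) - 2208*sqrt(-371 - 1/392)) - 4484020 = -2208*(-3 + (sqrt(-145433/392))**2 + 48576 - 11*I*sqrt(290866)/14 - 552*I*sqrt(290866)/7) - 4484020 = -2208*(-3 + (I*sqrt(290866)/28)**2 + 48576 - 11*I*sqrt(290866)/14 - 552*I*sqrt(290866)/7) - 4484020 = -2208*(-3 - 145433/392 + 48576 - 11*I*sqrt(290866)/14 - 552*I*sqrt(290866)/7) - 4484020 = -2208*(18895183/392 - 1115*I*sqrt(290866)/14) - 4484020 = (-5215070508/49 + 1230960*I*sqrt(290866)/7) - 4484020 = -5434787488/49 + 1230960*I*sqrt(290866)/7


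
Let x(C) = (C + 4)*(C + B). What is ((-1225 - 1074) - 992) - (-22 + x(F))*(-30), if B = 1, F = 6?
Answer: -1851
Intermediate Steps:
x(C) = (1 + C)*(4 + C) (x(C) = (C + 4)*(C + 1) = (4 + C)*(1 + C) = (1 + C)*(4 + C))
((-1225 - 1074) - 992) - (-22 + x(F))*(-30) = ((-1225 - 1074) - 992) - (-22 + (4 + 6**2 + 5*6))*(-30) = (-2299 - 992) - (-22 + (4 + 36 + 30))*(-30) = -3291 - (-22 + 70)*(-30) = -3291 - 48*(-30) = -3291 - 1*(-1440) = -3291 + 1440 = -1851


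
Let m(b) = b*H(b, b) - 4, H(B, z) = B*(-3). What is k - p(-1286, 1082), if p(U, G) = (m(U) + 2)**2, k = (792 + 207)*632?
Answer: -24615390100732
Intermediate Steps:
H(B, z) = -3*B
m(b) = -4 - 3*b**2 (m(b) = b*(-3*b) - 4 = -3*b**2 - 4 = -4 - 3*b**2)
k = 631368 (k = 999*632 = 631368)
p(U, G) = (-2 - 3*U**2)**2 (p(U, G) = ((-4 - 3*U**2) + 2)**2 = (-2 - 3*U**2)**2)
k - p(-1286, 1082) = 631368 - (2 + 3*(-1286)**2)**2 = 631368 - (2 + 3*1653796)**2 = 631368 - (2 + 4961388)**2 = 631368 - 1*4961390**2 = 631368 - 1*24615390732100 = 631368 - 24615390732100 = -24615390100732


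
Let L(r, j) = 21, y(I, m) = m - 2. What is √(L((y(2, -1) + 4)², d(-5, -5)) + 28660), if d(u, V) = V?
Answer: √28681 ≈ 169.35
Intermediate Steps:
y(I, m) = -2 + m
√(L((y(2, -1) + 4)², d(-5, -5)) + 28660) = √(21 + 28660) = √28681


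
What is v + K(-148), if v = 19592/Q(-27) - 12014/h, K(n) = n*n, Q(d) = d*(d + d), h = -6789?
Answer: 36160707958/1649727 ≈ 21919.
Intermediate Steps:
Q(d) = 2*d² (Q(d) = d*(2*d) = 2*d²)
K(n) = n²
v = 25087750/1649727 (v = 19592/((2*(-27)²)) - 12014/(-6789) = 19592/((2*729)) - 12014*(-1/6789) = 19592/1458 + 12014/6789 = 19592*(1/1458) + 12014/6789 = 9796/729 + 12014/6789 = 25087750/1649727 ≈ 15.207)
v + K(-148) = 25087750/1649727 + (-148)² = 25087750/1649727 + 21904 = 36160707958/1649727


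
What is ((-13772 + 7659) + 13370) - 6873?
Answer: 384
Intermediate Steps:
((-13772 + 7659) + 13370) - 6873 = (-6113 + 13370) - 6873 = 7257 - 6873 = 384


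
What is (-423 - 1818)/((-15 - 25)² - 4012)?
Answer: 249/268 ≈ 0.92910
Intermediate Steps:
(-423 - 1818)/((-15 - 25)² - 4012) = -2241/((-40)² - 4012) = -2241/(1600 - 4012) = -2241/(-2412) = -2241*(-1/2412) = 249/268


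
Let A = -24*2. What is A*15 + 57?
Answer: -663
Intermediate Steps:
A = -48
A*15 + 57 = -48*15 + 57 = -720 + 57 = -663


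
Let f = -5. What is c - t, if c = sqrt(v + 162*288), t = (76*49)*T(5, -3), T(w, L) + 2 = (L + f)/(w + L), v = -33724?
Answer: 22344 + 2*sqrt(3233) ≈ 22458.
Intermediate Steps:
T(w, L) = -2 + (-5 + L)/(L + w) (T(w, L) = -2 + (L - 5)/(w + L) = -2 + (-5 + L)/(L + w))
t = -22344 (t = (76*49)*((-5 - 1*(-3) - 2*5)/(-3 + 5)) = 3724*((-5 + 3 - 10)/2) = 3724*((1/2)*(-12)) = 3724*(-6) = -22344)
c = 2*sqrt(3233) (c = sqrt(-33724 + 162*288) = sqrt(-33724 + 46656) = sqrt(12932) = 2*sqrt(3233) ≈ 113.72)
c - t = 2*sqrt(3233) - 1*(-22344) = 2*sqrt(3233) + 22344 = 22344 + 2*sqrt(3233)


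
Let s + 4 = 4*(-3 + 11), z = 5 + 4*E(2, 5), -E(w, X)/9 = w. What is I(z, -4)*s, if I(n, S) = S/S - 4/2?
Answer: -28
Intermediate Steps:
E(w, X) = -9*w
z = -67 (z = 5 + 4*(-9*2) = 5 + 4*(-18) = 5 - 72 = -67)
I(n, S) = -1 (I(n, S) = 1 - 4*½ = 1 - 2 = -1)
s = 28 (s = -4 + 4*(-3 + 11) = -4 + 4*8 = -4 + 32 = 28)
I(z, -4)*s = -1*28 = -28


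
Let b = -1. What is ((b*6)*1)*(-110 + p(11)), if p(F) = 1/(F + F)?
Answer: 7257/11 ≈ 659.73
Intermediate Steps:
p(F) = 1/(2*F)
((b*6)*1)*(-110 + p(11)) = (-1*6*1)*(-110 + (1/2)/11) = (-6*1)*(-110 + (1/2)*(1/11)) = -6*(-110 + 1/22) = -6*(-2419/22) = 7257/11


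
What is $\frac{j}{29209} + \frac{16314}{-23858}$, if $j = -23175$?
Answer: $- \frac{514712388}{348434161} \approx -1.4772$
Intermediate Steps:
$\frac{j}{29209} + \frac{16314}{-23858} = - \frac{23175}{29209} + \frac{16314}{-23858} = \left(-23175\right) \frac{1}{29209} + 16314 \left(- \frac{1}{23858}\right) = - \frac{23175}{29209} - \frac{8157}{11929} = - \frac{514712388}{348434161}$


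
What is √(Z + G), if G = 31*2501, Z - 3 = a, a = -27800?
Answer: 9*√614 ≈ 223.01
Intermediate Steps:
Z = -27797 (Z = 3 - 27800 = -27797)
G = 77531
√(Z + G) = √(-27797 + 77531) = √49734 = 9*√614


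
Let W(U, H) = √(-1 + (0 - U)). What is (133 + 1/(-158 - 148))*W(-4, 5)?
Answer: 40697*√3/306 ≈ 230.36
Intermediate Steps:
W(U, H) = √(-1 - U)
(133 + 1/(-158 - 148))*W(-4, 5) = (133 + 1/(-158 - 148))*√(-1 - 1*(-4)) = (133 + 1/(-306))*√(-1 + 4) = (133 - 1/306)*√3 = 40697*√3/306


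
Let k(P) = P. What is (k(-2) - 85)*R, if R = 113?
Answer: -9831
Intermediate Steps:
(k(-2) - 85)*R = (-2 - 85)*113 = -87*113 = -9831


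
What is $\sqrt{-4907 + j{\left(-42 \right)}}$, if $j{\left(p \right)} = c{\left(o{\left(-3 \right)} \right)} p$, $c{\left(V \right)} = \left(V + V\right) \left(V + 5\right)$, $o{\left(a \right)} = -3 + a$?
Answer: $i \sqrt{5411} \approx 73.559 i$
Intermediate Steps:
$c{\left(V \right)} = 2 V \left(5 + V\right)$
$j{\left(p \right)} = 12 p$ ($j{\left(p \right)} = 2 \left(-3 - 3\right) \left(5 - 6\right) p = 2 \left(-6\right) \left(5 - 6\right) p = 2 \left(-6\right) \left(-1\right) p = 12 p$)
$\sqrt{-4907 + j{\left(-42 \right)}} = \sqrt{-4907 + 12 \left(-42\right)} = \sqrt{-4907 - 504} = \sqrt{-5411} = i \sqrt{5411}$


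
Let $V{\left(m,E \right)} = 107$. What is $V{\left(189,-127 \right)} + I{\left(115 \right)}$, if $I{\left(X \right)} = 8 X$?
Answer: $1027$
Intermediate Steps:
$V{\left(189,-127 \right)} + I{\left(115 \right)} = 107 + 8 \cdot 115 = 107 + 920 = 1027$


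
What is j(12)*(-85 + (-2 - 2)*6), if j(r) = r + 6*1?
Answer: -1962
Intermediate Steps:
j(r) = 6 + r (j(r) = r + 6 = 6 + r)
j(12)*(-85 + (-2 - 2)*6) = (6 + 12)*(-85 + (-2 - 2)*6) = 18*(-85 - 4*6) = 18*(-85 - 24) = 18*(-109) = -1962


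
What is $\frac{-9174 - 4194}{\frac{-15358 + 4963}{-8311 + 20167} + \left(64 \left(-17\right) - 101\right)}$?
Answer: $\frac{52830336}{4702393} \approx 11.235$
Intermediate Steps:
$\frac{-9174 - 4194}{\frac{-15358 + 4963}{-8311 + 20167} + \left(64 \left(-17\right) - 101\right)} = - \frac{13368}{- \frac{10395}{11856} - 1189} = - \frac{13368}{\left(-10395\right) \frac{1}{11856} - 1189} = - \frac{13368}{- \frac{3465}{3952} - 1189} = - \frac{13368}{- \frac{4702393}{3952}} = \left(-13368\right) \left(- \frac{3952}{4702393}\right) = \frac{52830336}{4702393}$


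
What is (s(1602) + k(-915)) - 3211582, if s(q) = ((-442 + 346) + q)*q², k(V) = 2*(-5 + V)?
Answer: 3861791002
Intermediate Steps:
k(V) = -10 + 2*V
s(q) = q²*(-96 + q) (s(q) = (-96 + q)*q² = q²*(-96 + q))
(s(1602) + k(-915)) - 3211582 = (1602²*(-96 + 1602) + (-10 + 2*(-915))) - 3211582 = (2566404*1506 + (-10 - 1830)) - 3211582 = (3865004424 - 1840) - 3211582 = 3865002584 - 3211582 = 3861791002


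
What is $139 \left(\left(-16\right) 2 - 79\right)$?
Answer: $-15429$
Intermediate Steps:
$139 \left(\left(-16\right) 2 - 79\right) = 139 \left(-32 - 79\right) = 139 \left(-111\right) = -15429$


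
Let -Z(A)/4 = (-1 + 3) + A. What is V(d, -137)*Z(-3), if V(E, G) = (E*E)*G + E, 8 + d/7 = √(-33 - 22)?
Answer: -241892 + 429660*I*√55 ≈ -2.4189e+5 + 3.1864e+6*I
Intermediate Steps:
d = -56 + 7*I*√55 (d = -56 + 7*√(-33 - 22) = -56 + 7*√(-55) = -56 + 7*(I*√55) = -56 + 7*I*√55 ≈ -56.0 + 51.913*I)
Z(A) = -8 - 4*A (Z(A) = -4*((-1 + 3) + A) = -4*(2 + A) = -8 - 4*A)
V(E, G) = E + G*E² (V(E, G) = E²*G + E = G*E² + E = E + G*E²)
V(d, -137)*Z(-3) = ((-56 + 7*I*√55)*(1 + (-56 + 7*I*√55)*(-137)))*(-8 - 4*(-3)) = ((-56 + 7*I*√55)*(1 + (7672 - 959*I*√55)))*(-8 + 12) = ((-56 + 7*I*√55)*(7673 - 959*I*√55))*4 = 4*(-56 + 7*I*√55)*(7673 - 959*I*√55)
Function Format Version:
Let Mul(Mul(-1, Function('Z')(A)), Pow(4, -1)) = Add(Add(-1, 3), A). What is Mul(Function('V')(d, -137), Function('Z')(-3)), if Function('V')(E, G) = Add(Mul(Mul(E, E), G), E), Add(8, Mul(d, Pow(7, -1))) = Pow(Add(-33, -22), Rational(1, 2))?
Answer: Add(-241892, Mul(429660, I, Pow(55, Rational(1, 2)))) ≈ Add(-2.4189e+5, Mul(3.1864e+6, I))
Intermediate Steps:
d = Add(-56, Mul(7, I, Pow(55, Rational(1, 2)))) (d = Add(-56, Mul(7, Pow(Add(-33, -22), Rational(1, 2)))) = Add(-56, Mul(7, Pow(-55, Rational(1, 2)))) = Add(-56, Mul(7, Mul(I, Pow(55, Rational(1, 2))))) = Add(-56, Mul(7, I, Pow(55, Rational(1, 2)))) ≈ Add(-56.000, Mul(51.913, I)))
Function('Z')(A) = Add(-8, Mul(-4, A)) (Function('Z')(A) = Mul(-4, Add(Add(-1, 3), A)) = Mul(-4, Add(2, A)) = Add(-8, Mul(-4, A)))
Function('V')(E, G) = Add(E, Mul(G, Pow(E, 2))) (Function('V')(E, G) = Add(Mul(Pow(E, 2), G), E) = Add(Mul(G, Pow(E, 2)), E) = Add(E, Mul(G, Pow(E, 2))))
Mul(Function('V')(d, -137), Function('Z')(-3)) = Mul(Mul(Add(-56, Mul(7, I, Pow(55, Rational(1, 2)))), Add(1, Mul(Add(-56, Mul(7, I, Pow(55, Rational(1, 2)))), -137))), Add(-8, Mul(-4, -3))) = Mul(Mul(Add(-56, Mul(7, I, Pow(55, Rational(1, 2)))), Add(1, Add(7672, Mul(-959, I, Pow(55, Rational(1, 2)))))), Add(-8, 12)) = Mul(Mul(Add(-56, Mul(7, I, Pow(55, Rational(1, 2)))), Add(7673, Mul(-959, I, Pow(55, Rational(1, 2))))), 4) = Mul(4, Add(-56, Mul(7, I, Pow(55, Rational(1, 2)))), Add(7673, Mul(-959, I, Pow(55, Rational(1, 2)))))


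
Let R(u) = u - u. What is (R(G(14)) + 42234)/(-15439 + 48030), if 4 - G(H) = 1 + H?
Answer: 42234/32591 ≈ 1.2959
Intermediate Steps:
G(H) = 3 - H (G(H) = 4 - (1 + H) = 4 + (-1 - H) = 3 - H)
R(u) = 0
(R(G(14)) + 42234)/(-15439 + 48030) = (0 + 42234)/(-15439 + 48030) = 42234/32591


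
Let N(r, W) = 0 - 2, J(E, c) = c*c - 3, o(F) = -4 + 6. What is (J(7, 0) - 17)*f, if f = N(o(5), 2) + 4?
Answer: -40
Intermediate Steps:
o(F) = 2
J(E, c) = -3 + c² (J(E, c) = c² - 3 = -3 + c²)
N(r, W) = -2
f = 2 (f = -2 + 4 = 2)
(J(7, 0) - 17)*f = ((-3 + 0²) - 17)*2 = ((-3 + 0) - 17)*2 = (-3 - 17)*2 = -20*2 = -40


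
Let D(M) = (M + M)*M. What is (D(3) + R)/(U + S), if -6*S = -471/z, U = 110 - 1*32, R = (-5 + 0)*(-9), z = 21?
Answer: 2646/3433 ≈ 0.77075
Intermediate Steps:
D(M) = 2*M² (D(M) = (2*M)*M = 2*M²)
R = 45 (R = -5*(-9) = 45)
U = 78 (U = 110 - 32 = 78)
S = 157/42 (S = -(-157)/(2*21) = -⅙*(-157/7) = 157/42 ≈ 3.7381)
(D(3) + R)/(U + S) = (2*3² + 45)/(78 + 157/42) = (2*9 + 45)/(3433/42) = (18 + 45)*(42/3433) = 63*(42/3433) = 2646/3433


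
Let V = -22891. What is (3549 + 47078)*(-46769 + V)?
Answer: -3526676820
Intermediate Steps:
(3549 + 47078)*(-46769 + V) = (3549 + 47078)*(-46769 - 22891) = 50627*(-69660) = -3526676820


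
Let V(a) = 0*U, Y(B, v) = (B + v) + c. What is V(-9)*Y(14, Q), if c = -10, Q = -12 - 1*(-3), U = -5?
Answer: 0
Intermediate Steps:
Q = -9 (Q = -12 + 3 = -9)
Y(B, v) = -10 + B + v (Y(B, v) = (B + v) - 10 = -10 + B + v)
V(a) = 0 (V(a) = 0*(-5) = 0)
V(-9)*Y(14, Q) = 0*(-10 + 14 - 9) = 0*(-5) = 0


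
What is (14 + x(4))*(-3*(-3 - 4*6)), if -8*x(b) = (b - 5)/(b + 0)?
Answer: 36369/32 ≈ 1136.5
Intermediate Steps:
x(b) = -(-5 + b)/(8*b) (x(b) = -(b - 5)/(8*(b + 0)) = -(-5 + b)/(8*b))
(14 + x(4))*(-3*(-3 - 4*6)) = (14 + (1/8)*(5 - 1*4)/4)*(-3*(-3 - 4*6)) = (14 + (1/8)*(1/4)*(5 - 4))*(-3*(-3 - 24)) = (14 + (1/8)*(1/4)*1)*(-3*(-27)) = (14 + 1/32)*81 = (449/32)*81 = 36369/32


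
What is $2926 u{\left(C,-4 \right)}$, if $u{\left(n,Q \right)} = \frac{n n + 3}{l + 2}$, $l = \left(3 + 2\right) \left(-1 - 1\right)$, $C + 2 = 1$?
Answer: $-1463$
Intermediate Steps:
$C = -1$ ($C = -2 + 1 = -1$)
$l = -10$ ($l = 5 \left(-2\right) = -10$)
$u{\left(n,Q \right)} = - \frac{3}{8} - \frac{n^{2}}{8}$ ($u{\left(n,Q \right)} = \frac{n n + 3}{-10 + 2} = \frac{n^{2} + 3}{-8} = \left(3 + n^{2}\right) \left(- \frac{1}{8}\right) = - \frac{3}{8} - \frac{n^{2}}{8}$)
$2926 u{\left(C,-4 \right)} = 2926 \left(- \frac{3}{8} - \frac{\left(-1\right)^{2}}{8}\right) = 2926 \left(- \frac{3}{8} - \frac{1}{8}\right) = 2926 \left(- \frac{1}{2}\right) = -1463$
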